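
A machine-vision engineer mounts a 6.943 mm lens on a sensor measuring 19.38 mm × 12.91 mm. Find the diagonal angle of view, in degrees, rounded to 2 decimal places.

118.38°

Sensor diagonal = √(19.38² + 12.91²) = √542.2525 ≈ 23.2863 mm.
Angle of view α = 2·arctan(d/2f) with d = 23.2863 mm and f = 6.943 mm.
d/2f = 1.67696; arctan(1.67696) ≈ 59.1917°, so α ≈ 118.3834°.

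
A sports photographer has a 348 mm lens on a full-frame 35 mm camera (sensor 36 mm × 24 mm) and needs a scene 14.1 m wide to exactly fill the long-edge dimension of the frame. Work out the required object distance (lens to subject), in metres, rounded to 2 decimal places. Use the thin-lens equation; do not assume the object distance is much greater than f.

W: 14.1 m = 14100 mm.
Magnification m = w/W = dᵢ/dₒ; combined with 1/f = 1/dₒ + 1/dᵢ this gives dₒ = f·(1 + W/w).
dₒ = 348 mm × (1 + 14100/36) = 348 × 392.6667 ≈ 136648.000 mm = 136.648 m.

136.65 m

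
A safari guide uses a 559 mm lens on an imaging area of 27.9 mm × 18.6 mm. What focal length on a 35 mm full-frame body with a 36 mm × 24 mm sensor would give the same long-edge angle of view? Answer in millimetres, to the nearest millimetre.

Equal angle of view means equal width/f ratio, so f₂ = f₁ · (width₂/width₁) = 559 × 36/27.9.
f₂ = 559 × 1.29032 ≈ 721.290 mm.

721 mm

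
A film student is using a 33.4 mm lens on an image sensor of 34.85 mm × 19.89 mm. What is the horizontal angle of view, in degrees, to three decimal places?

55.103°

Angle of view α = 2·arctan(w/2f) with w = 34.85 mm and f = 33.4 mm.
w/2f = 0.52171; arctan(0.52171) ≈ 27.5513°, so α ≈ 55.1027°.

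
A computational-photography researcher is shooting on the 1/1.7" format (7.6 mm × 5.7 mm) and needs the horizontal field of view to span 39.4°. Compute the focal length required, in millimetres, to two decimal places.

10.61 mm

From α = 2·arctan(w/2f) we get f = w / (2·tan(α/2)).
With w = 7.6 mm and α/2 = 19.7°, tan(α/2) ≈ 0.35805, so f ≈ 7.6 / 0.71610 ≈ 10.6130 mm.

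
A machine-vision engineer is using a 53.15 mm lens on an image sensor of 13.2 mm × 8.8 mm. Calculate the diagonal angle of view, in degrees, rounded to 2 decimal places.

16.98°

Sensor diagonal = √(13.2² + 8.8²) = √251.6800 ≈ 15.8644 mm.
Angle of view α = 2·arctan(d/2f) with d = 15.8644 mm and f = 53.15 mm.
d/2f = 0.14924; arctan(0.14924) ≈ 8.4883°, so α ≈ 16.9766°.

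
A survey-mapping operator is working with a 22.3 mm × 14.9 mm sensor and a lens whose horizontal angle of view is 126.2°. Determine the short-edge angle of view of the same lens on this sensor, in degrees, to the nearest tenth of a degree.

105.6°

From the horizontal AOV: f = 22.3 / (2·tan(63.1°)) = 22.3 / 3.94222 ≈ 5.6567 mm.
Short-edge AOV = 2·arctan(14.9 / (2 × 5.6567)) = 2·arctan(1.31702) ≈ 105.5818°.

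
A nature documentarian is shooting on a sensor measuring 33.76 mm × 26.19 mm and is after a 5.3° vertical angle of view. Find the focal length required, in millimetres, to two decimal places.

282.93 mm

From α = 2·arctan(h/2f) we get f = h / (2·tan(α/2)).
With h = 26.19 mm and α/2 = 2.65°, tan(α/2) ≈ 0.04628, so f ≈ 26.19 / 0.09257 ≈ 282.9257 mm.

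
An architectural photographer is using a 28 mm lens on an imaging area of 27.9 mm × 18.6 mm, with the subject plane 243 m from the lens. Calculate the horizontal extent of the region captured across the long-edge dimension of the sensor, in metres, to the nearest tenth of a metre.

dₒ: 243 m = 243000 mm.
Similar triangles through the lens centre give W/dₒ = w/dᵢ; with 1/f = 1/dₒ + 1/dᵢ this gives W = w·(dₒ − f)/f.
W = 27.9 mm × (243000 − 28) / 28 = 27.9 × 8677.5714 ≈ 242104.243 mm = 242.104 m.

242.1 m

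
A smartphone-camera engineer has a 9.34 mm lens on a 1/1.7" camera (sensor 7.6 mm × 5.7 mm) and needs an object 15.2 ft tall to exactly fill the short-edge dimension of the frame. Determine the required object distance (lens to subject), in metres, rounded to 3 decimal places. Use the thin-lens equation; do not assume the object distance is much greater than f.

W: 15.2 ft × 304.8 mm/ft = 4632.96 mm.
Magnification m = h/W = dᵢ/dₒ; combined with 1/f = 1/dₒ + 1/dᵢ this gives dₒ = f·(1 + W/h).
dₒ = 9.34 mm × (1 + 4632.96/5.7) = 9.34 × 813.8000 ≈ 7600.892 mm = 7.60089 m.

7.601 m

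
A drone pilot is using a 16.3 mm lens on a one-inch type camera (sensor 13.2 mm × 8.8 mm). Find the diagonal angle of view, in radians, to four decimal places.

0.9058 rad

Sensor diagonal = √(13.2² + 8.8²) = √251.6800 ≈ 15.8644 mm.
Angle of view α = 2·arctan(d/2f) with d = 15.8644 mm and f = 16.3 mm.
d/2f = 0.48664; arctan(0.48664) ≈ 0.4529 rad, so α ≈ 0.9058 rad.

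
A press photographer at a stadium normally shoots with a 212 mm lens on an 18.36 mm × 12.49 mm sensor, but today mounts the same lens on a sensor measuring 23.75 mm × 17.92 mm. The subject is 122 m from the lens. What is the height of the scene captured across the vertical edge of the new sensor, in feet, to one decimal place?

33.8 ft

The focal length stays 212 mm; the relevant sensor dimension is now h = 17.92 mm. Object distance dₒ = 122 m = 122000 mm.
Thin-lens field height W = h·(dₒ − f)/f = 17.92 × (122000 − 212)/212 ≈ 10294.533 mm = 10294.533/304.8 ft = 33.7747 ft.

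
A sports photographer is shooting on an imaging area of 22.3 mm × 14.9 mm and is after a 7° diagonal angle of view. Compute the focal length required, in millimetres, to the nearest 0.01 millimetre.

219.25 mm

Sensor diagonal = √(22.3² + 14.9²) = √719.3000 ≈ 26.8198 mm.
From α = 2·arctan(d/2f) we get f = d / (2·tan(α/2)).
With d = 26.8198 mm and α/2 = 3.5°, tan(α/2) ≈ 0.06116, so f ≈ 26.8198 / 0.12233 ≈ 219.2497 mm.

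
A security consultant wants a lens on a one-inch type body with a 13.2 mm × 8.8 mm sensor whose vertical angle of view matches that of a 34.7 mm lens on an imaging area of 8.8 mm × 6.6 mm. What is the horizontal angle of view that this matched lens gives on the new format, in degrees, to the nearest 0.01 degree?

16.24°

Equal vertical AOV ⇒ f₂ = f₁ · 8.8/6.6 = 34.7 × 1.33333 ≈ 46.2667 mm.
Horizontal AOV on the new format = 2·arctan(13.2 / (2 × 46.2667)) = 2·arctan(0.14265) ≈ 16.2371°.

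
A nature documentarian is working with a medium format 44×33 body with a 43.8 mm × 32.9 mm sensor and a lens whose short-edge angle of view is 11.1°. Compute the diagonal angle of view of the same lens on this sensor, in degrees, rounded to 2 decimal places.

From the short-edge AOV: f = 32.9 / (2·tan(5.55°)) = 32.9 / 0.19434 ≈ 169.2911 mm.
Sensor diagonal = √(43.8² + 32.9²) = √3000.8500 ≈ 54.7800 mm.
Diagonal AOV = 2·arctan(54.7800 / (2 × 169.2911)) = 2·arctan(0.16179) ≈ 18.3808°.

18.38°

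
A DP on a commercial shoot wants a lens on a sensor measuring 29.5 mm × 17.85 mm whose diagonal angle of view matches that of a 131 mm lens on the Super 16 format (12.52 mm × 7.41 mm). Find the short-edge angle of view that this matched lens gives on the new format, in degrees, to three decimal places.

3.293°

Sensor diagonal = √(12.52² + 7.41²) = √211.6585 ≈ 14.5485 mm.
Sensor diagonal = √(29.5² + 17.85²) = √1188.8725 ≈ 34.4800 mm.
Equal diagonal AOV ⇒ f₂ = f₁ · 34.4800/14.5485 = 131 × 2.37001 ≈ 310.4710 mm.
Short-edge AOV on the new format = 2·arctan(17.85 / (2 × 310.4710)) = 2·arctan(0.02875) ≈ 3.2932°.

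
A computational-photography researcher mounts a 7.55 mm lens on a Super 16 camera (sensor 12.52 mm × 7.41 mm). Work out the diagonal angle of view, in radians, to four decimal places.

1.5336 rad

Sensor diagonal = √(12.52² + 7.41²) = √211.6585 ≈ 14.5485 mm.
Angle of view α = 2·arctan(d/2f) with d = 14.5485 mm and f = 7.55 mm.
d/2f = 0.96348; arctan(0.96348) ≈ 0.7668 rad, so α ≈ 1.5336 rad.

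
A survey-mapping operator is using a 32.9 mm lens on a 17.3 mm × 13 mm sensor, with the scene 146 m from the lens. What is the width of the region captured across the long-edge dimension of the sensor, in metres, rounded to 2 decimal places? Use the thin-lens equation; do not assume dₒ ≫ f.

76.75 m

dₒ: 146 m = 146000 mm.
Similar triangles through the lens centre give W/dₒ = w/dᵢ; with 1/f = 1/dₒ + 1/dᵢ this gives W = w·(dₒ − f)/f.
W = 17.3 mm × (146000 − 32.9) / 32.9 = 17.3 × 4436.6900 ≈ 76754.736 mm = 76.7547 m.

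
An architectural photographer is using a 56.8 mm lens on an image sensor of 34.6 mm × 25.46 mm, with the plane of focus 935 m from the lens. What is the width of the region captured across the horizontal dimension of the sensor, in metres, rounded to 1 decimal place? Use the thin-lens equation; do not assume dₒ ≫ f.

dₒ: 935 m = 935000 mm.
Similar triangles through the lens centre give W/dₒ = w/dᵢ; with 1/f = 1/dₒ + 1/dᵢ this gives W = w·(dₒ − f)/f.
W = 34.6 mm × (935000 − 56.8) / 56.8 = 34.6 × 16460.2676 ≈ 569525.259 mm = 569.525 m.

569.5 m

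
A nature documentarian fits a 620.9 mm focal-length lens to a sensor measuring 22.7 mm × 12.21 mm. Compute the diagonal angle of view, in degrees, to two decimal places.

2.38°

Sensor diagonal = √(22.7² + 12.21²) = √664.3741 ≈ 25.7755 mm.
Angle of view α = 2·arctan(d/2f) with d = 25.7755 mm and f = 620.9 mm.
d/2f = 0.02076; arctan(0.02076) ≈ 1.1891°, so α ≈ 2.3782°.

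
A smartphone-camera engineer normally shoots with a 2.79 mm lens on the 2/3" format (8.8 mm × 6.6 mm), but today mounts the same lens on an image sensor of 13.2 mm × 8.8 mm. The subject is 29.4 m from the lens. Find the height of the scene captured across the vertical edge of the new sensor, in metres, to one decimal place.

The focal length stays 2.79 mm; the relevant sensor dimension is now h = 8.8 mm. Object distance dₒ = 29.4 m = 29400 mm.
Thin-lens field height W = h·(dₒ − f)/f = 8.8 × (29400 − 2.79)/2.79 ≈ 92722.383 mm = 92.7224 m.

92.7 m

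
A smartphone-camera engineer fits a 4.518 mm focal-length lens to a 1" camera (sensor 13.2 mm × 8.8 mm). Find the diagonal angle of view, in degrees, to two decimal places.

Sensor diagonal = √(13.2² + 8.8²) = √251.6800 ≈ 15.8644 mm.
Angle of view α = 2·arctan(d/2f) with d = 15.8644 mm and f = 4.518 mm.
d/2f = 1.75569; arctan(1.75569) ≈ 60.3352°, so α ≈ 120.6704°.

120.67°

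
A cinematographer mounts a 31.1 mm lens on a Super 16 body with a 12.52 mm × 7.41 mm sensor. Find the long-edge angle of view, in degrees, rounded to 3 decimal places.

22.762°

Angle of view α = 2·arctan(w/2f) with w = 12.52 mm and f = 31.1 mm.
w/2f = 0.20129; arctan(0.20129) ≈ 11.3808°, so α ≈ 22.7615°.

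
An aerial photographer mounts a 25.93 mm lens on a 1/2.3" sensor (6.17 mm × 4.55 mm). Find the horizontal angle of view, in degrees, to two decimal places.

Angle of view α = 2·arctan(w/2f) with w = 6.17 mm and f = 25.93 mm.
w/2f = 0.11897; arctan(0.11897) ≈ 6.7848°, so α ≈ 13.5696°.

13.57°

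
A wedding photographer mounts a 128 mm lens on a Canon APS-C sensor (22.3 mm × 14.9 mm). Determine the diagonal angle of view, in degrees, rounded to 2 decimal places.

Sensor diagonal = √(22.3² + 14.9²) = √719.3000 ≈ 26.8198 mm.
Angle of view α = 2·arctan(d/2f) with d = 26.8198 mm and f = 128 mm.
d/2f = 0.10476; arctan(0.10476) ≈ 5.9808°, so α ≈ 11.9615°.

11.96°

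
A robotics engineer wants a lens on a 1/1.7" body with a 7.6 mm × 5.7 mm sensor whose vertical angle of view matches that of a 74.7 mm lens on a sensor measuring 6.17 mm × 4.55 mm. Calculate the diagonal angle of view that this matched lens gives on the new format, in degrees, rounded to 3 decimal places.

5.812°

Equal vertical AOV ⇒ f₂ = f₁ · 5.7/4.55 = 74.7 × 1.25275 ≈ 93.5802 mm.
Sensor diagonal = √(7.6² + 5.7²) = √90.2500 ≈ 9.5000 mm.
Diagonal AOV on the new format = 2·arctan(9.5000 / (2 × 93.5802)) = 2·arctan(0.05076) ≈ 5.8115°.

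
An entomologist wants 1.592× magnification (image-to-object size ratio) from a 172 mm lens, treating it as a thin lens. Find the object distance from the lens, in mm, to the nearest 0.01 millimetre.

280.04 mm

With m = dᵢ/dₒ and 1/f = 1/dₒ + 1/dᵢ, substituting dᵢ = m·dₒ gives 1/f = (1 + 1/m)/dₒ, hence dₒ = f·(1 + 1/m).
dₒ = 172 × (1 + 1/1.592) = 172 × 1.62814 ≈ 280.040 mm.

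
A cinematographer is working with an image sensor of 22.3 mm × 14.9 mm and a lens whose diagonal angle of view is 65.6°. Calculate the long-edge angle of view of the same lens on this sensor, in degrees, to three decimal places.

56.369°

Sensor diagonal = √(22.3² + 14.9²) = √719.3000 ≈ 26.8198 mm.
From the diagonal AOV: f = 26.8198 / (2·tan(32.8°)) = 26.8198 / 1.28891 ≈ 20.8081 mm.
Long-edge AOV = 2·arctan(22.3 / (2 × 20.8081)) = 2·arctan(0.53585) ≈ 56.3693°.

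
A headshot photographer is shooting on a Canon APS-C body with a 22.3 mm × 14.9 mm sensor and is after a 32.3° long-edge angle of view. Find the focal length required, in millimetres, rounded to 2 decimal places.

38.50 mm

From α = 2·arctan(w/2f) we get f = w / (2·tan(α/2)).
With w = 22.3 mm and α/2 = 16.15°, tan(α/2) ≈ 0.28958, so f ≈ 22.3 / 0.57916 ≈ 38.5039 mm.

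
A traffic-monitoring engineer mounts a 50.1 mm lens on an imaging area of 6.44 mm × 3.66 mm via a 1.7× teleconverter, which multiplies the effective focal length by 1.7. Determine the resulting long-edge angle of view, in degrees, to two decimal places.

Effective focal length f = 50.1 × 1.7 = 85.17 mm.
α = 2·arctan(6.44 / (2 × 85.17)) = 2·arctan(0.03781) ≈ 4.3303°.

4.33°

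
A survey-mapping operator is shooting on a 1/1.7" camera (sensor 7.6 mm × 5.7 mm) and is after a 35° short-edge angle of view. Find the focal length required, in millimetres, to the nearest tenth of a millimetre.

9.0 mm

From α = 2·arctan(h/2f) we get f = h / (2·tan(α/2)).
With h = 5.7 mm and α/2 = 17.5°, tan(α/2) ≈ 0.31530, so f ≈ 5.7 / 0.63060 ≈ 9.0390 mm.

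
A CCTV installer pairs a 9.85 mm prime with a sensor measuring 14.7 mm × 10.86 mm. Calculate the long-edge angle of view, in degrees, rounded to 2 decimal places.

73.46°

Angle of view α = 2·arctan(w/2f) with w = 14.7 mm and f = 9.85 mm.
w/2f = 0.74619; arctan(0.74619) ≈ 36.7300°, so α ≈ 73.4601°.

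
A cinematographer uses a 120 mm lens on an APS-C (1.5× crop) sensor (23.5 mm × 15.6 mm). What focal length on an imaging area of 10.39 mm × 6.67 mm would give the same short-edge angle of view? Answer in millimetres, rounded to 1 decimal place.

Equal angle of view means equal height/f ratio, so f₂ = f₁ · (height₂/height₁) = 120 × 6.67/15.6.
f₂ = 120 × 0.42756 ≈ 51.308 mm.

51.3 mm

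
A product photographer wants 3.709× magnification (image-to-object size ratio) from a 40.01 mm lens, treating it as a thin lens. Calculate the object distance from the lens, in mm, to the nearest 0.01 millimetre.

With m = dᵢ/dₒ and 1/f = 1/dₒ + 1/dᵢ, substituting dᵢ = m·dₒ gives 1/f = (1 + 1/m)/dₒ, hence dₒ = f·(1 + 1/m).
dₒ = 40.01 × (1 + 1/3.709) = 40.01 × 1.26961 ≈ 50.797 mm.

50.80 mm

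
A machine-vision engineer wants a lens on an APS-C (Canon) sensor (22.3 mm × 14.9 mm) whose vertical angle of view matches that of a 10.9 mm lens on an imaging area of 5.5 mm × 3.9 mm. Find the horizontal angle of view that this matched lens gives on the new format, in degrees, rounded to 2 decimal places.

Equal vertical AOV ⇒ f₂ = f₁ · 14.9/3.9 = 10.9 × 3.82051 ≈ 41.6436 mm.
Horizontal AOV on the new format = 2·arctan(22.3 / (2 × 41.6436)) = 2·arctan(0.26775) ≈ 29.9785°.

29.98°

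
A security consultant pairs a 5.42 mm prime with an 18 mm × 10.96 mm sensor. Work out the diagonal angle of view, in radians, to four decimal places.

2.1914 rad

Sensor diagonal = √(18² + 10.96²) = √444.1216 ≈ 21.0742 mm.
Angle of view α = 2·arctan(d/2f) with d = 21.0742 mm and f = 5.42 mm.
d/2f = 1.94411; arctan(1.94411) ≈ 1.0957 rad, so α ≈ 2.1914 rad.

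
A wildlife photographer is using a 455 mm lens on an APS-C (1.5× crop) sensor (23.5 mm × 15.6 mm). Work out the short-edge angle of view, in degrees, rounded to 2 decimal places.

1.96°

Angle of view α = 2·arctan(h/2f) with h = 15.6 mm and f = 455 mm.
h/2f = 0.01714; arctan(0.01714) ≈ 0.9821°, so α ≈ 1.9642°.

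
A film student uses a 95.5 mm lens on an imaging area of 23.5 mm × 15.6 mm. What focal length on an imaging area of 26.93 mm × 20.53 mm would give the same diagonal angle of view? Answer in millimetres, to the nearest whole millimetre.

115 mm

Sensor diagonal = √(23.5² + 15.6²) = √795.6100 ≈ 28.2066 mm.
Sensor diagonal = √(26.93² + 20.53²) = √1146.7058 ≈ 33.8630 mm.
Equal angle of view means equal diagonal/f ratio, so f₂ = f₁ · (diagonal₂/diagonal₁) = 95.5 × 33.8630/28.2066.
f₂ = 95.5 × 1.20054 ≈ 114.651 mm.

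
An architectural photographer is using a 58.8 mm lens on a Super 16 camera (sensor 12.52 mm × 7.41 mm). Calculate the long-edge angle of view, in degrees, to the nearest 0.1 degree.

Angle of view α = 2·arctan(w/2f) with w = 12.52 mm and f = 58.8 mm.
w/2f = 0.10646; arctan(0.10646) ≈ 6.0770°, so α ≈ 12.1539°.

12.2°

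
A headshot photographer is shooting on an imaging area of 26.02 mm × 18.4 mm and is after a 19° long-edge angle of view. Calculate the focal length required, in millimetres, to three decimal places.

77.745 mm

From α = 2·arctan(w/2f) we get f = w / (2·tan(α/2)).
With w = 26.02 mm and α/2 = 9.5°, tan(α/2) ≈ 0.16734, so f ≈ 26.02 / 0.33469 ≈ 77.7447 mm.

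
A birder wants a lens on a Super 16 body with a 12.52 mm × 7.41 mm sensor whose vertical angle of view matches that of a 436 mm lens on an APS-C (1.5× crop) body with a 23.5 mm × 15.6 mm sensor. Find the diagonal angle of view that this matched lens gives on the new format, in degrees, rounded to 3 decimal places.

Equal vertical AOV ⇒ f₂ = f₁ · 7.41/15.6 = 436 × 0.47500 ≈ 207.1000 mm.
Sensor diagonal = √(12.52² + 7.41²) = √211.6585 ≈ 14.5485 mm.
Diagonal AOV on the new format = 2·arctan(14.5485 / (2 × 207.1000)) = 2·arctan(0.03512) ≈ 4.0233°.

4.023°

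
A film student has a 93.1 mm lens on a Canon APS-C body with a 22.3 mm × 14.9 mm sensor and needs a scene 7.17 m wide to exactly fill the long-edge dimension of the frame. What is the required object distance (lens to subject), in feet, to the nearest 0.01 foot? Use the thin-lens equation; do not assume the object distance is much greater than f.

98.51 ft

W: 7.17 m = 7170 mm.
Magnification m = w/W = dᵢ/dₒ; combined with 1/f = 1/dₒ + 1/dᵢ this gives dₒ = f·(1 + W/w).
dₒ = 93.1 mm × (1 + 7170/22.3) = 93.1 × 322.5247 ≈ 30027.046 mm = 30027.046/304.8 ft = 98.5139 ft.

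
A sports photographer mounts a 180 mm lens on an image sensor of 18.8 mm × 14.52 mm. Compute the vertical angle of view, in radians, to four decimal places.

Angle of view α = 2·arctan(h/2f) with h = 14.52 mm and f = 180 mm.
h/2f = 0.04033; arctan(0.04033) ≈ 0.0403 rad, so α ≈ 0.0806 rad.

0.0806 rad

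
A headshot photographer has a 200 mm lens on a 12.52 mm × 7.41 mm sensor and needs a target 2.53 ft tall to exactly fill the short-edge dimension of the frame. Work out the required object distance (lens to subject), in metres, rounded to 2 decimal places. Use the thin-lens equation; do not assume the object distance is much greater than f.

W: 2.53 ft × 304.8 mm/ft = 771.14 mm.
Magnification m = h/W = dᵢ/dₒ; combined with 1/f = 1/dₒ + 1/dᵢ this gives dₒ = f·(1 + W/h).
dₒ = 200 mm × (1 + 771.144/7.41) = 200 × 105.0680 ≈ 21013.603 mm = 21.0136 m.

21.01 m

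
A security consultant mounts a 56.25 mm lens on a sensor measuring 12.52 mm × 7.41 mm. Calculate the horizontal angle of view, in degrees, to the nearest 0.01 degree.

12.70°

Angle of view α = 2·arctan(w/2f) with w = 12.52 mm and f = 56.25 mm.
w/2f = 0.11129; arctan(0.11129) ≈ 6.3503°, so α ≈ 12.7005°.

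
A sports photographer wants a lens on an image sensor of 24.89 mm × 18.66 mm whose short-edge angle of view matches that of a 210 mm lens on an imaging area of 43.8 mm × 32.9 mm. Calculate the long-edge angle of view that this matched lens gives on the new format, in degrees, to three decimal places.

11.930°

Equal short-edge AOV ⇒ f₂ = f₁ · 18.66/32.9 = 210 × 0.56717 ≈ 119.1064 mm.
Long-edge AOV on the new format = 2·arctan(24.89 / (2 × 119.1064)) = 2·arctan(0.10449) ≈ 11.9300°.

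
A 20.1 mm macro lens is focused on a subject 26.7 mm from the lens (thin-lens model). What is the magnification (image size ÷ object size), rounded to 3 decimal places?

Thin lens: 1/f = 1/dₒ + 1/dᵢ → 1/dᵢ = 1/20.1 − 1/26.7 = 0.0122981 mm⁻¹, so dᵢ ≈ 81.3136 mm.
Magnification m = dᵢ/dₒ = 81.3136/26.7 ≈ 3.04545.

3.045×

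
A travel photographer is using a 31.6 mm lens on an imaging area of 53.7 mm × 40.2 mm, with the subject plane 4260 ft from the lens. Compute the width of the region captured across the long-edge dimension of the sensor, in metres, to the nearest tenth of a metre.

dₒ: 4260 ft × 304.8 mm/ft = 1298447.96 mm.
Similar triangles through the lens centre give W/dₒ = w/dᵢ; with 1/f = 1/dₒ + 1/dᵢ this gives W = w·(dₒ − f)/f.
W = 53.7 mm × (1.29845e+06 − 31.6) / 31.6 = 53.7 × 41089.1253 ≈ 2206486.027 mm = 2206.49 m.

2206.5 m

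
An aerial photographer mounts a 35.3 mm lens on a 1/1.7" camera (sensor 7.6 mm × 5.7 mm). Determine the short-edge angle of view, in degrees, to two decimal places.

Angle of view α = 2·arctan(h/2f) with h = 5.7 mm and f = 35.3 mm.
h/2f = 0.08074; arctan(0.08074) ≈ 4.6159°, so α ≈ 9.2317°.

9.23°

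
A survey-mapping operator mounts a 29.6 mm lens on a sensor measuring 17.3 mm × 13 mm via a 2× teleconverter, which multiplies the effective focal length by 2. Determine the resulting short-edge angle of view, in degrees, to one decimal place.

12.5°

Effective focal length f = 29.6 × 2 = 59.2 mm.
α = 2·arctan(13 / (2 × 59.2)) = 2·arctan(0.10980) ≈ 12.5316°.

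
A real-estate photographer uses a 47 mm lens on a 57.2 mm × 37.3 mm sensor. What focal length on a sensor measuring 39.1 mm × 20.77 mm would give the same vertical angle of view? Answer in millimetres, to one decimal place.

26.2 mm

Equal angle of view means equal height/f ratio, so f₂ = f₁ · (height₂/height₁) = 47 × 20.77/37.3.
f₂ = 47 × 0.55684 ≈ 26.171 mm.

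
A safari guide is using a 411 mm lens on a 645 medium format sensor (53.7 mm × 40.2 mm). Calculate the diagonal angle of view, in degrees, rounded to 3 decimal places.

9.331°

Sensor diagonal = √(53.7² + 40.2²) = √4499.7300 ≈ 67.0800 mm.
Angle of view α = 2·arctan(d/2f) with d = 67.0800 mm and f = 411 mm.
d/2f = 0.08161; arctan(0.08161) ≈ 4.6653°, so α ≈ 9.3307°.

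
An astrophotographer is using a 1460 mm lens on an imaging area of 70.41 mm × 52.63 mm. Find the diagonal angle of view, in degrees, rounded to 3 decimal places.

Sensor diagonal = √(70.41² + 52.63²) = √7727.4850 ≈ 87.9061 mm.
Angle of view α = 2·arctan(d/2f) with d = 87.9061 mm and f = 1460 mm.
d/2f = 0.03010; arctan(0.03010) ≈ 1.7244°, so α ≈ 3.4487°.

3.449°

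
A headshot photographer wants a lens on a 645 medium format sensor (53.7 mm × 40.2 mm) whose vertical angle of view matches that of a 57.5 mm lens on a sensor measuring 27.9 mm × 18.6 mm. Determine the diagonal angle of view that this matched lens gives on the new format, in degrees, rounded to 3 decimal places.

Equal vertical AOV ⇒ f₂ = f₁ · 40.2/18.6 = 57.5 × 2.16129 ≈ 124.2742 mm.
Sensor diagonal = √(53.7² + 40.2²) = √4499.7300 ≈ 67.0800 mm.
Diagonal AOV on the new format = 2·arctan(67.0800 / (2 × 124.2742)) = 2·arctan(0.26989) ≈ 30.2071°.

30.207°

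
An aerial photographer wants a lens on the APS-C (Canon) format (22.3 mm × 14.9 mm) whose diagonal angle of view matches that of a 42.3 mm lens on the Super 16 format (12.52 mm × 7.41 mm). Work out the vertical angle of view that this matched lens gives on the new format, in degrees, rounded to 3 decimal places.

10.915°

Sensor diagonal = √(12.52² + 7.41²) = √211.6585 ≈ 14.5485 mm.
Sensor diagonal = √(22.3² + 14.9²) = √719.3000 ≈ 26.8198 mm.
Equal diagonal AOV ⇒ f₂ = f₁ · 26.8198/14.5485 = 42.3 × 1.84347 ≈ 77.9790 mm.
Vertical AOV on the new format = 2·arctan(14.9 / (2 × 77.9790)) = 2·arctan(0.09554) ≈ 10.9148°.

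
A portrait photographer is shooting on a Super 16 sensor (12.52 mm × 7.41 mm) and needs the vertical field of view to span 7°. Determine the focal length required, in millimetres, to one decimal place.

60.6 mm

From α = 2·arctan(h/2f) we get f = h / (2·tan(α/2)).
With h = 7.41 mm and α/2 = 3.5°, tan(α/2) ≈ 0.06116, so f ≈ 7.41 / 0.12233 ≈ 60.5762 mm.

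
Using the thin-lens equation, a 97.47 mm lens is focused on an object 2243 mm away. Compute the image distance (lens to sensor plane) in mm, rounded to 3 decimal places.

101.898 mm

1/dᵢ = 1/f − 1/dₒ = 1/97.47 − 1/2243 = 0.0098137 mm⁻¹.
dᵢ = 1/0.0098137 ≈ 101.8980 mm.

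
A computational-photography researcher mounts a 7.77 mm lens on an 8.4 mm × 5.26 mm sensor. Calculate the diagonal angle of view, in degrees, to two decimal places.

Sensor diagonal = √(8.4² + 5.26²) = √98.2276 ≈ 9.9110 mm.
Angle of view α = 2·arctan(d/2f) with d = 9.9110 mm and f = 7.77 mm.
d/2f = 0.63777; arctan(0.63777) ≈ 32.5286°, so α ≈ 65.0572°.

65.06°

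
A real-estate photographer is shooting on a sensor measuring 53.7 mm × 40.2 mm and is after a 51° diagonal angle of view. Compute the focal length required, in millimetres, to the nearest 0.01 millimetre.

70.32 mm

Sensor diagonal = √(53.7² + 40.2²) = √4499.7300 ≈ 67.0800 mm.
From α = 2·arctan(d/2f) we get f = d / (2·tan(α/2)).
With d = 67.0800 mm and α/2 = 25.5°, tan(α/2) ≈ 0.47698, so f ≈ 67.0800 / 0.95395 ≈ 70.3181 mm.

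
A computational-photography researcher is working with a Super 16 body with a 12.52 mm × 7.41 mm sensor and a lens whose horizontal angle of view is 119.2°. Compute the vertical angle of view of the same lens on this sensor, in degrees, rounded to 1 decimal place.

From the horizontal AOV: f = 12.52 / (2·tan(59.6°)) = 12.52 / 3.40892 ≈ 3.6727 mm.
Vertical AOV = 2·arctan(7.41 / (2 × 3.6727)) = 2·arctan(1.00879) ≈ 90.5014°.

90.5°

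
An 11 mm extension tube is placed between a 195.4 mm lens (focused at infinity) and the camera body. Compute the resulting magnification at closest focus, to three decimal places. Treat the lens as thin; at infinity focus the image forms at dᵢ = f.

0.056×

The tube moves the image plane from f to f + e, so dᵢ = 195.4 + 11 = 206.4 mm. Focus is achieved when 1/f = 1/dₒ + 1/dᵢ, giving dₒ = 1/(1/f − 1/(f+e)).
Magnification m = dᵢ/dₒ = (f+e)·(1/f − 1/(f+e)) = e/f = 11/195.4 ≈ 0.0563.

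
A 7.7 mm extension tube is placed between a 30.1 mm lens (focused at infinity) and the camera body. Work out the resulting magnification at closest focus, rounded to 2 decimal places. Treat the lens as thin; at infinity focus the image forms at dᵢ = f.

0.26×

The tube moves the image plane from f to f + e, so dᵢ = 30.1 + 7.7 = 37.8 mm. Focus is achieved when 1/f = 1/dₒ + 1/dᵢ, giving dₒ = 1/(1/f − 1/(f+e)).
Magnification m = dᵢ/dₒ = (f+e)·(1/f − 1/(f+e)) = e/f = 7.7/30.1 ≈ 0.2558.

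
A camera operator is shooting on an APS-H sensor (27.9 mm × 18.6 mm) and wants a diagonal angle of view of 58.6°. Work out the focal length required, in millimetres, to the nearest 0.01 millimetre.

Sensor diagonal = √(27.9² + 18.6²) = √1124.3700 ≈ 33.5316 mm.
From α = 2·arctan(d/2f) we get f = d / (2·tan(α/2)).
With d = 33.5316 mm and α/2 = 29.3°, tan(α/2) ≈ 0.56117, so f ≈ 33.5316 / 1.12235 ≈ 29.8763 mm.

29.88 mm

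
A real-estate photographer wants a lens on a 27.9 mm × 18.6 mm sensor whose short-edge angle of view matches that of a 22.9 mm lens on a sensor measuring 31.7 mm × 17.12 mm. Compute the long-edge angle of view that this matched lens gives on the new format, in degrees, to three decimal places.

58.559°

Equal short-edge AOV ⇒ f₂ = f₁ · 18.6/17.12 = 22.9 × 1.08645 ≈ 24.8797 mm.
Long-edge AOV on the new format = 2·arctan(27.9 / (2 × 24.8797)) = 2·arctan(0.56070) ≈ 58.5586°.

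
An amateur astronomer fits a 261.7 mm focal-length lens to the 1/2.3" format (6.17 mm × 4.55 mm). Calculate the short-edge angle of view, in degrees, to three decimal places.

Angle of view α = 2·arctan(h/2f) with h = 4.55 mm and f = 261.7 mm.
h/2f = 0.00869; arctan(0.00869) ≈ 0.4981°, so α ≈ 0.9961°.

0.996°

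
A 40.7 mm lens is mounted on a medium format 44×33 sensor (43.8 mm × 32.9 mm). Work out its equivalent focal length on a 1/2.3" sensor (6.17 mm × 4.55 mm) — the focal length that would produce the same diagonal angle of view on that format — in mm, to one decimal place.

Sensor diagonal = √(43.8² + 32.9²) = √3000.8500 ≈ 54.7800 mm.
Sensor diagonal = √(6.17² + 4.55²) = √58.7714 ≈ 7.6663 mm.
Equal angle of view means equal diagonal/f ratio, so f₂ = f₁ · (diagonal₂/diagonal₁) = 40.7 × 7.6663/54.7800.
f₂ = 40.7 × 0.13995 ≈ 5.696 mm.

5.7 mm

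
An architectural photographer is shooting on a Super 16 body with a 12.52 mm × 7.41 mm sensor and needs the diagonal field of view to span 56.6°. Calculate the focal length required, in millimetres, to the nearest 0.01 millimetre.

13.51 mm

Sensor diagonal = √(12.52² + 7.41²) = √211.6585 ≈ 14.5485 mm.
From α = 2·arctan(d/2f) we get f = d / (2·tan(α/2)).
With d = 14.5485 mm and α/2 = 28.3°, tan(α/2) ≈ 0.53844, so f ≈ 14.5485 / 1.07689 ≈ 13.5097 mm.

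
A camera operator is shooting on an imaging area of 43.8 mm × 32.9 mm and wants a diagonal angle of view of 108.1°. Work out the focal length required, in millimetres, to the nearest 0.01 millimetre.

Sensor diagonal = √(43.8² + 32.9²) = √3000.8500 ≈ 54.7800 mm.
From α = 2·arctan(d/2f) we get f = d / (2·tan(α/2)).
With d = 54.7800 mm and α/2 = 54.05°, tan(α/2) ≈ 1.37891, so f ≈ 54.7800 / 2.75782 ≈ 19.8635 mm.

19.86 mm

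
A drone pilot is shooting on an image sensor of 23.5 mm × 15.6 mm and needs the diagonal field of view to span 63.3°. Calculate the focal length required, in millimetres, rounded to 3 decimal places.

Sensor diagonal = √(23.5² + 15.6²) = √795.6100 ≈ 28.2066 mm.
From α = 2·arctan(d/2f) we get f = d / (2·tan(α/2)).
With d = 28.2066 mm and α/2 = 31.65°, tan(α/2) ≈ 0.61641, so f ≈ 28.2066 / 1.23282 ≈ 22.8798 mm.

22.880 mm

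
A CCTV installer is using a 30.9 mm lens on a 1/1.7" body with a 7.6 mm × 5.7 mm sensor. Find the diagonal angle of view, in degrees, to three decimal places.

17.478°

Sensor diagonal = √(7.6² + 5.7²) = √90.2500 ≈ 9.5000 mm.
Angle of view α = 2·arctan(d/2f) with d = 9.5000 mm and f = 30.9 mm.
d/2f = 0.15372; arctan(0.15372) ≈ 8.7392°, so α ≈ 17.4784°.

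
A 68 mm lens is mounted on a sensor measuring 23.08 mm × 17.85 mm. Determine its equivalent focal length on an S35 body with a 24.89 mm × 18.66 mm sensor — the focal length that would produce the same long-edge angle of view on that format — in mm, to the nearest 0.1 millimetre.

73.3 mm

Equal angle of view means equal width/f ratio, so f₂ = f₁ · (width₂/width₁) = 68 × 24.89/23.08.
f₂ = 68 × 1.07842 ≈ 73.333 mm.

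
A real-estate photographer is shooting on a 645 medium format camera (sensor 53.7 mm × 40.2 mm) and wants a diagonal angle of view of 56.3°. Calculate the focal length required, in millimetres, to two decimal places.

Sensor diagonal = √(53.7² + 40.2²) = √4499.7300 ≈ 67.0800 mm.
From α = 2·arctan(d/2f) we get f = d / (2·tan(α/2)).
With d = 67.0800 mm and α/2 = 28.15°, tan(α/2) ≈ 0.53507, so f ≈ 67.0800 / 1.07014 ≈ 62.6831 mm.

62.68 mm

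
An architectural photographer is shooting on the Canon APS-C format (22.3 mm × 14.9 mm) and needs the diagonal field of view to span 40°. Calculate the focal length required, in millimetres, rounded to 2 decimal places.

Sensor diagonal = √(22.3² + 14.9²) = √719.3000 ≈ 26.8198 mm.
From α = 2·arctan(d/2f) we get f = d / (2·tan(α/2)).
With d = 26.8198 mm and α/2 = 20°, tan(α/2) ≈ 0.36397, so f ≈ 26.8198 / 0.72794 ≈ 36.8434 mm.

36.84 mm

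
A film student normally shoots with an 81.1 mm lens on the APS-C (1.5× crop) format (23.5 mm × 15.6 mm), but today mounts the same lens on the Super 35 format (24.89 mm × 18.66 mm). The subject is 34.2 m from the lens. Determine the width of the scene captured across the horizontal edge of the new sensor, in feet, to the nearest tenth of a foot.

34.4 ft

The focal length stays 81.1 mm; the relevant sensor dimension is now w = 24.89 mm. Object distance dₒ = 34.2 m = 34200 mm.
Thin-lens field width W = w·(dₒ − f)/f = 24.89 × (34200 − 81.1)/81.1 ≈ 10471.263 mm = 10471.263/304.8 ft = 34.3545 ft.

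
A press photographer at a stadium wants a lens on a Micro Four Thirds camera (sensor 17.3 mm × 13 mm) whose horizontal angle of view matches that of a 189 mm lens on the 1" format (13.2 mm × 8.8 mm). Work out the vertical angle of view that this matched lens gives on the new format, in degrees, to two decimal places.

3.01°

Equal horizontal AOV ⇒ f₂ = f₁ · 17.3/13.2 = 189 × 1.31061 ≈ 247.7045 mm.
Vertical AOV on the new format = 2·arctan(13 / (2 × 247.7045)) = 2·arctan(0.02624) ≈ 3.0063°.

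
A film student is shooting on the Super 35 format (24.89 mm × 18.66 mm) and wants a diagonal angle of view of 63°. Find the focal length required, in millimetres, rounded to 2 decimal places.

25.38 mm

Sensor diagonal = √(24.89² + 18.66²) = √967.7077 ≈ 31.1080 mm.
From α = 2·arctan(d/2f) we get f = d / (2·tan(α/2)).
With d = 31.1080 mm and α/2 = 31.5°, tan(α/2) ≈ 0.61280, so f ≈ 31.1080 / 1.22560 ≈ 25.3818 mm.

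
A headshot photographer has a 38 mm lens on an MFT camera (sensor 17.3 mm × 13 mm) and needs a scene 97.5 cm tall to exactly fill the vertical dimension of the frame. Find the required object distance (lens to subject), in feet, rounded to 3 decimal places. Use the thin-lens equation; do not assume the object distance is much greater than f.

9.475 ft

W: 97.5 cm = 975 mm.
Magnification m = h/W = dᵢ/dₒ; combined with 1/f = 1/dₒ + 1/dᵢ this gives dₒ = f·(1 + W/h).
dₒ = 38 mm × (1 + 975/13) = 38 × 76.0000 ≈ 2888.000 mm = 2888.000/304.8 ft = 9.47507 ft.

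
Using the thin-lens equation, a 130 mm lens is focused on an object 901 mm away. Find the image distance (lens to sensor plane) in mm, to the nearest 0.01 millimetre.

1/dᵢ = 1/f − 1/dₒ = 1/130 − 1/901 = 0.0065824 mm⁻¹.
dᵢ = 1/0.0065824 ≈ 151.9196 mm.

151.92 mm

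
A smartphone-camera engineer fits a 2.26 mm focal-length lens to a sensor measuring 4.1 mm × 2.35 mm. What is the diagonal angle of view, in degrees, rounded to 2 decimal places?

92.55°

Sensor diagonal = √(4.1² + 2.35²) = √22.3325 ≈ 4.7257 mm.
Angle of view α = 2·arctan(d/2f) with d = 4.7257 mm and f = 2.26 mm.
d/2f = 1.04551; arctan(1.04551) ≈ 46.2747°, so α ≈ 92.5494°.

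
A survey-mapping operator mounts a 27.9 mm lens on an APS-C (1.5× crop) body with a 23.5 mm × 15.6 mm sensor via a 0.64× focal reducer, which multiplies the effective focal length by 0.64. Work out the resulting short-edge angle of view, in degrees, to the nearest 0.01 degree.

Effective focal length f = 27.9 × 0.64 = 17.856 mm.
α = 2·arctan(15.6 / (2 × 17.856)) = 2·arctan(0.43683) ≈ 47.1941°.

47.19°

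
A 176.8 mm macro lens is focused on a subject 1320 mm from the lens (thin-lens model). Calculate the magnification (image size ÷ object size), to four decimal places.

Thin lens: 1/f = 1/dₒ + 1/dᵢ → 1/dᵢ = 1/176.8 − 1/1320 = 0.0048985 mm⁻¹, so dᵢ ≈ 204.1428 mm.
Magnification m = dᵢ/dₒ = 204.1428/1320 ≈ 0.15465.

0.1547×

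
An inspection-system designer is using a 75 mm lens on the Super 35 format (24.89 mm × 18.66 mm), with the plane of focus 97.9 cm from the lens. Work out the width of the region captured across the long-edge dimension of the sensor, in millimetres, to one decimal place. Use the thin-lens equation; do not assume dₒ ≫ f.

300.0 mm

dₒ: 97.9 cm = 979 mm.
Similar triangles through the lens centre give W/dₒ = w/dᵢ; with 1/f = 1/dₒ + 1/dᵢ this gives W = w·(dₒ − f)/f.
W = 24.89 mm × (979 − 75) / 75 = 24.89 × 12.0533 ≈ 300.007 mm.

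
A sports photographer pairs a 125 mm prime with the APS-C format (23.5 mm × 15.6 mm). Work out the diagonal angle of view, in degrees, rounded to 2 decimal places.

Sensor diagonal = √(23.5² + 15.6²) = √795.6100 ≈ 28.2066 mm.
Angle of view α = 2·arctan(d/2f) with d = 28.2066 mm and f = 125 mm.
d/2f = 0.11283; arctan(0.11283) ≈ 6.4372°, so α ≈ 12.8745°.

12.87°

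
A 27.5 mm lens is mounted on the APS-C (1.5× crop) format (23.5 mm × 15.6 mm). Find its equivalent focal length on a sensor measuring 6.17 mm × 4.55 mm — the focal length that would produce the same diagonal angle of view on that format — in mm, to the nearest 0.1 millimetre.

Sensor diagonal = √(23.5² + 15.6²) = √795.6100 ≈ 28.2066 mm.
Sensor diagonal = √(6.17² + 4.55²) = √58.7714 ≈ 7.6663 mm.
Equal angle of view means equal diagonal/f ratio, so f₂ = f₁ · (diagonal₂/diagonal₁) = 27.5 × 7.6663/28.2066.
f₂ = 27.5 × 0.27179 ≈ 7.474 mm.

7.5 mm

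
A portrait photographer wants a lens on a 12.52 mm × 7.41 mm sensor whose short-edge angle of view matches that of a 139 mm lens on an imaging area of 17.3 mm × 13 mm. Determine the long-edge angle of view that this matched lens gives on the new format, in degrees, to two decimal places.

9.04°

Equal short-edge AOV ⇒ f₂ = f₁ · 7.41/13 = 139 × 0.57000 ≈ 79.2300 mm.
Long-edge AOV on the new format = 2·arctan(12.52 / (2 × 79.2300)) = 2·arctan(0.07901) ≈ 9.0352°.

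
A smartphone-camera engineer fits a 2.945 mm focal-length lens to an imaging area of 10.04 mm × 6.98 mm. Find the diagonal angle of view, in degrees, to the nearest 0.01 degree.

Sensor diagonal = √(10.04² + 6.98²) = √149.5220 ≈ 12.2279 mm.
Angle of view α = 2·arctan(d/2f) with d = 12.2279 mm and f = 2.945 mm.
d/2f = 2.07605; arctan(2.07605) ≈ 64.2806°, so α ≈ 128.5612°.

128.56°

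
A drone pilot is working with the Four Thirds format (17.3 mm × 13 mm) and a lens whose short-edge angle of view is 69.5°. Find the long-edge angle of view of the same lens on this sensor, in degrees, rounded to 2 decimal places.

From the short-edge AOV: f = 13 / (2·tan(34.75°)) = 13 / 1.38745 ≈ 9.3697 mm.
Long-edge AOV = 2·arctan(17.3 / (2 × 9.3697)) = 2·arctan(0.92319) ≈ 85.4256°.

85.43°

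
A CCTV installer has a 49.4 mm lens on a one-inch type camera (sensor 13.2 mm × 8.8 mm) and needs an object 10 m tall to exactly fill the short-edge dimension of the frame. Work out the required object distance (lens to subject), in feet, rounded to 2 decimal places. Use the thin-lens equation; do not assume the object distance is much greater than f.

W: 10 m = 10000 mm.
Magnification m = h/W = dᵢ/dₒ; combined with 1/f = 1/dₒ + 1/dᵢ this gives dₒ = f·(1 + W/h).
dₒ = 49.4 mm × (1 + 10000/8.8) = 49.4 × 1137.3636 ≈ 56185.764 mm = 56185.764/304.8 ft = 184.337 ft.

184.34 ft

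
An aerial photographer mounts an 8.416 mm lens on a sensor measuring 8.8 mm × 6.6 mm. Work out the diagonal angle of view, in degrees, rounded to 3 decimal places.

Sensor diagonal = √(8.8² + 6.6²) = √121.0000 ≈ 11.0000 mm.
Angle of view α = 2·arctan(d/2f) with d = 11.0000 mm and f = 8.416 mm.
d/2f = 0.65352; arctan(0.65352) ≈ 33.1653°, so α ≈ 66.3306°.

66.331°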